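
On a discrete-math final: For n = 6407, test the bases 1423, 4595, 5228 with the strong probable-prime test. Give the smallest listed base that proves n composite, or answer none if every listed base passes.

1423

n − 1 = 6406 = 2^1 · 3203, so s = 1 and d = 3203.
Base 1423: x_0 = 1423^3203 mod 6407 = 901. x_0 ∉ {1, 6406} and s = 1, so 1423 is a Miller–Rabin witness and 6407 is composite.
Base 4595: x_0 = 4595^3203 mod 6407 = 4565. x_0 ∉ {1, 6406} and s = 1, so 4595 is a Miller–Rabin witness and 6407 is composite.
Base 5228: x_0 = 5228^3203 mod 6407 = 3435. x_0 ∉ {1, 6406} and s = 1, so 5228 is a Miller–Rabin witness and 6407 is composite.
The smallest witness among the given bases is 1423.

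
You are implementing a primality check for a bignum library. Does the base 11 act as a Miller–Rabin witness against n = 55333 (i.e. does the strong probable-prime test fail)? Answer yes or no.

no

n − 1 = 55332 = 2^2 · 13833, so s = 2 and d = 13833.
By repeated squaring, 11^13833 ≡ 55332 (mod 55333).
x_0 = 11^13833 mod 55333 = 55332.
x_0 = 55332 ≡ −1, so 11 is not a witness.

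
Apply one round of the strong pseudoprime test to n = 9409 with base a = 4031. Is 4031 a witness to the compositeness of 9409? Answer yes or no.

no

n − 1 = 9408 = 2^6 · 147, so s = 6 and d = 147.
x_0 = 4031^147 mod 9409 = 3234.
x_0 is neither 1 nor 9408, so continue squaring.
x_1 = 3234^2 mod 9409 = 5357.
x_2 = 5357^2 mod 9409 = 9408.
x_2 ≡ −1, so 4031 is not a witness.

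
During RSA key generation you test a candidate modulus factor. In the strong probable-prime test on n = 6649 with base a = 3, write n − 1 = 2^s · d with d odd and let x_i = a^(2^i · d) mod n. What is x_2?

2643

n − 1 = 6648 = 2^3 · 831, so s = 3 and d = 831.
Repeated squaring mod 6649: 3^1 ≡ 3, 3^2 ≡ 9, 3^4 ≡ 81, 3^8 ≡ 6561, 3^16 ≡ 1095, 3^32 ≡ 2205, 3^64 ≡ 1606, 3^128 ≡ 6073, 3^256 ≡ 5975, 3^512 ≡ 2144.
831 = 512 + 256 + 32 + 16 + 8 + 4 + 2 + 1, so 3^831 ≡ 2144·5975·2205·1095·6561·81·9·3 ≡ 125 (mod 6649).
x_0 = 125.
x_1 = 125^2 mod 6649 = 2327.
x_2 = 2327^2 mod 6649 = 2643.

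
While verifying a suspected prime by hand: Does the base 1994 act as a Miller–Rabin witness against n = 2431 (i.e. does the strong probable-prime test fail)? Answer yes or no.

n − 1 = 2430 = 2^1 · 1215, so s = 1 and d = 1215.
x_0 = 1994^1215 mod 2431 = 177.
x_0 ∉ {1, 2430} and s = 1, so 1994 is a Miller–Rabin witness and 2431 is composite.

yes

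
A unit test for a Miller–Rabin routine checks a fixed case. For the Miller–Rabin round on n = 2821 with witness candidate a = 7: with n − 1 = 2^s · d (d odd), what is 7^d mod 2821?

931

n − 1 = 2820 = 2^2 · 705, so s = 2 and d = 705.
Repeated squaring mod 2821: 7^1 ≡ 7, 7^2 ≡ 49, 7^4 ≡ 2401, 7^8 ≡ 1498, 7^16 ≡ 1309, 7^32 ≡ 1134, 7^64 ≡ 2401, 7^128 ≡ 1498, 7^256 ≡ 1309, 7^512 ≡ 1134.
705 = 512 + 128 + 64 + 1, so 7^705 ≡ 1134·1498·2401·7 ≡ 931 (mod 2821).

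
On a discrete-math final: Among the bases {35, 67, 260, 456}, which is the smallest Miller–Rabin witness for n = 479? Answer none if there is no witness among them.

n − 1 = 478 = 2^1 · 239, so s = 1 and d = 239.
Base 35: x_0 = 35^239 mod 479 = 1. x_0 = 1, so 35 is not a witness.
Base 67: x_0 = 67^239 mod 479 = 478. x_0 = 478 ≡ −1, so 67 is not a witness.
Base 260: x_0 = 260^239 mod 479 = 478. x_0 = 478 ≡ −1, so 260 is not a witness.
Base 456: x_0 = 456^239 mod 479 = 478. x_0 = 478 ≡ −1, so 456 is not a witness.
No listed base is a witness for 479.

none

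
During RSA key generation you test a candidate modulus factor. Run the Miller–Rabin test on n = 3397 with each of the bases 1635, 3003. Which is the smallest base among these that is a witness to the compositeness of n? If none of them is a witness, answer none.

n − 1 = 3396 = 2^2 · 849, so s = 2 and d = 849.
Base 1635: x_0 = 1635^849 mod 3397 = 1. x_0 = 1, so 1635 is not a witness.
Base 3003: x_0 = 3003^849 mod 3397 = 1. x_0 = 1, so 3003 is not a witness.
No listed base is a witness for 3397.

none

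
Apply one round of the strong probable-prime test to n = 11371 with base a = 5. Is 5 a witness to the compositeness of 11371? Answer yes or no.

n − 1 = 11370 = 2^1 · 5685, so s = 1 and d = 5685.
x_0 = 5^5685 mod 11371 = 4322.
x_0 ∉ {1, 11370} and s = 1, so 5 is a Miller–Rabin witness and 11371 is composite.

yes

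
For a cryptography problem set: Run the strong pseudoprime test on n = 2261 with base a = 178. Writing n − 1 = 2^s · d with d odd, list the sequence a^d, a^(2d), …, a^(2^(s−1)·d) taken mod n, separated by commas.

n − 1 = 2260 = 2^2 · 565, so s = 2 and d = 565.
x_0 = 178^565 mod 2261 = 1641.
x_1 = 1641^2 mod 2261 = 30.

1641, 30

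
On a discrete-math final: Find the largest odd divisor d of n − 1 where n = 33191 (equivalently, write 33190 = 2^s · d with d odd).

16595

Halving: 33190 → 16595; 16595 is odd.
So 33190 = 2^1 · 16595.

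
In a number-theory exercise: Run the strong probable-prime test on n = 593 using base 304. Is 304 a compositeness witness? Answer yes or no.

n − 1 = 592 = 2^4 · 37, so s = 4 and d = 37.
x_0 = 304^37 mod 593 = 516.
x_0 is neither 1 nor 592, so continue squaring.
x_1 = 516^2 mod 593 = 592.
x_1 ≡ −1, so 304 is not a witness.

no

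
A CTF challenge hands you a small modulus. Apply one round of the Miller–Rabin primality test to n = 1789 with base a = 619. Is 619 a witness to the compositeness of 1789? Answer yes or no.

no

n − 1 = 1788 = 2^2 · 447, so s = 2 and d = 447.
x_0 = 619^447 mod 1789 = 1788.
x_0 = 1788 ≡ −1, so 619 is not a witness.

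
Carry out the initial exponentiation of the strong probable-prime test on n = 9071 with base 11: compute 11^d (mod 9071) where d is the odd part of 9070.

9000

n − 1 = 9070 = 2^1 · 4535, so s = 1 and d = 4535.
By repeated squaring, 11^4535 ≡ 9000 (mod 9071).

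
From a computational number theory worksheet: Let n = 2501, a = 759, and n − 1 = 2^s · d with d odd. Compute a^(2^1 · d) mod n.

n − 1 = 2500 = 2^2 · 625, so s = 2 and d = 625.
By repeated squaring, 759^625 ≡ 1280 (mod 2501).
x_0 = 1280.
x_1 = 1280^2 mod 2501 = 245.

245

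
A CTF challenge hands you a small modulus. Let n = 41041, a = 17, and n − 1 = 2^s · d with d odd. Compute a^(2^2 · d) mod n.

24025

n − 1 = 41040 = 2^4 · 2565, so s = 4 and d = 2565.
x_0 = 17^2565 mod 41041 = 33032.
x_1 = 33032^2 mod 41041 = 38039.
x_2 = 38039^2 mod 41041 = 24025.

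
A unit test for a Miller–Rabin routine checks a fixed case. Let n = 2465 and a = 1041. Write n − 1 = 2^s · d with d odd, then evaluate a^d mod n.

n − 1 = 2464 = 2^5 · 77, so s = 5 and d = 77.
1041^77 mod 2465 = 1636.

1636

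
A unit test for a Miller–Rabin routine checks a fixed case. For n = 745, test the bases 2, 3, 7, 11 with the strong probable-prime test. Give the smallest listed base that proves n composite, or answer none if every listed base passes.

2

n − 1 = 744 = 2^3 · 93, so s = 3 and d = 93.
Base 2: x_0 = 2^93 mod 745 = 192. x_0 is neither 1 nor 744, so continue squaring. x_1 = 192^2 mod 745 = 359. x_2 = 359^2 mod 745 = 741. Reached i = s−1 = 2 without hitting −1: 2 is a Miller–Rabin witness and 745 is composite.
Base 3: x_0 = 3^93 mod 745 = 368. x_0 is neither 1 nor 744, so continue squaring. x_1 = 368^2 mod 745 = 579. x_2 = 579^2 mod 745 = 736. Reached i = s−1 = 2 without hitting −1: 3 is a Miller–Rabin witness and 745 is composite.
Base 7: x_0 = 7^93 mod 745 = 367. x_0 is neither 1 nor 744, so continue squaring. x_1 = 367^2 mod 745 = 589. x_2 = 589^2 mod 745 = 496. Reached i = s−1 = 2 without hitting −1: 7 is a Miller–Rabin witness and 745 is composite.
Base 11: x_0 = 11^93 mod 745 = 521. x_0 is neither 1 nor 744, so continue squaring. x_1 = 521^2 mod 745 = 261. x_2 = 261^2 mod 745 = 326. Reached i = s−1 = 2 without hitting −1: 11 is a Miller–Rabin witness and 745 is composite.
The smallest witness among the given bases is 2.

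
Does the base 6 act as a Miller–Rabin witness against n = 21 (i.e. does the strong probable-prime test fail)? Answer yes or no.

yes

n − 1 = 20 = 2^2 · 5, so s = 2 and d = 5.
x_0 = 6^5 mod 21 = 6.
x_0 is neither 1 nor 20, so continue squaring.
x_1 = 6^2 mod 21 = 15.
Reached i = s−1 = 1 without hitting −1: 6 is a Miller–Rabin witness and 21 is composite.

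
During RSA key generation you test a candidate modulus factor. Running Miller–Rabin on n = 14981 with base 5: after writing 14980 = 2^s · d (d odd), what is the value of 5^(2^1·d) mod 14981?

n − 1 = 14980 = 2^2 · 3745, so s = 2 and d = 3745.
Repeated squaring mod 14981: 5^1 ≡ 5, 5^2 ≡ 25, 5^4 ≡ 625, 5^8 ≡ 1119, 5^16 ≡ 8738, 5^32 ≡ 9468, 5^64 ≡ 11701, 5^128 ≡ 2042, 5^256 ≡ 5046, 5^512 ≡ 9397, 5^1024 ≡ 5595, 5^2048 ≡ 8716.
3745 = 2048 + 1024 + 512 + 128 + 32 + 1, so 5^3745 ≡ 8716·5595·9397·2042·9468·5 ≡ 1 (mod 14981).
x_0 = 1.
x_1 = 1^2 mod 14981 = 1.

1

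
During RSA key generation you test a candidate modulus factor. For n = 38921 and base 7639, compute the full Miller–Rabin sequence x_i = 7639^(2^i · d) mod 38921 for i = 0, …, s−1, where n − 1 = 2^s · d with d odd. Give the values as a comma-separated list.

9414, 279, 38920

n − 1 = 38920 = 2^3 · 4865, so s = 3 and d = 4865.
x_0 = 7639^4865 mod 38921 = 9414.
x_1 = 9414^2 mod 38921 = 279.
x_2 = 279^2 mod 38921 = 38920.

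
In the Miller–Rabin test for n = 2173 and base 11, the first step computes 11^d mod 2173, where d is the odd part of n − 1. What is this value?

1334

n − 1 = 2172 = 2^2 · 543, so s = 2 and d = 543.
Repeated squaring mod 2173: 11^1 ≡ 11, 11^2 ≡ 121, 11^4 ≡ 1603, 11^8 ≡ 1123, 11^16 ≡ 789, 11^32 ≡ 1043, 11^64 ≡ 1349, 11^128 ≡ 1000, 11^256 ≡ 420, 11^512 ≡ 387.
543 = 512 + 16 + 8 + 4 + 2 + 1, so 11^543 ≡ 387·789·1123·1603·121·11 ≡ 1334 (mod 2173).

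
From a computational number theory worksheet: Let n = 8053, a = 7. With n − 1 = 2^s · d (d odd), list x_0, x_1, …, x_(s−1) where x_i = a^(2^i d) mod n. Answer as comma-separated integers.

370, 8052

n − 1 = 8052 = 2^2 · 2013, so s = 2 and d = 2013.
x_0 = 7^2013 mod 8053 = 370.
x_1 = 370^2 mod 8053 = 8052.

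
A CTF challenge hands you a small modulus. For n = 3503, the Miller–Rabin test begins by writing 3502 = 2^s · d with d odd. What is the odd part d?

1751

Halving: 3502 → 1751; 1751 is odd.
So 3502 = 2^1 · 1751.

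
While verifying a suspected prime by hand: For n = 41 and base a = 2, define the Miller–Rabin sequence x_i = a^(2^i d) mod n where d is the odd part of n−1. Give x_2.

n − 1 = 40 = 2^3 · 5, so s = 3 and d = 5.
x_0 = 2^5 mod 41 = 32.
x_1 = 32^2 mod 41 = 40.
x_2 = 40^2 mod 41 = 1.

1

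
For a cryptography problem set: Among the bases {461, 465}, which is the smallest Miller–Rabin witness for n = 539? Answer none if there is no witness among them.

n − 1 = 538 = 2^1 · 269, so s = 1 and d = 269.
Base 461: x_0 = 461^269 mod 539 = 307. x_0 ∉ {1, 538} and s = 1, so 461 is a Miller–Rabin witness and 539 is composite.
Base 465: x_0 = 465^269 mod 539 = 180. x_0 ∉ {1, 538} and s = 1, so 465 is a Miller–Rabin witness and 539 is composite.
The smallest witness among the given bases is 461.

461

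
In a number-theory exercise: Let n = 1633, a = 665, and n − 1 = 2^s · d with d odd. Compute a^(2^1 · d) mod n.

1227

n − 1 = 1632 = 2^5 · 51, so s = 5 and d = 51.
x_0 = 665^51 mod 1633 = 815.
x_1 = 815^2 mod 1633 = 1227.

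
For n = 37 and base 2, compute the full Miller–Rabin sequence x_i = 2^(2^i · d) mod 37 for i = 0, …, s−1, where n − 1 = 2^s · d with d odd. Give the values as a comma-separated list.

n − 1 = 36 = 2^2 · 9, so s = 2 and d = 9.
x_0 = 2^9 mod 37 = 31.
x_1 = 31^2 mod 37 = 36.

31, 36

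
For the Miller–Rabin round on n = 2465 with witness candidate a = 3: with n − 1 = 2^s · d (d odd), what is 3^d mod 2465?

2018

n − 1 = 2464 = 2^5 · 77, so s = 5 and d = 77.
3^77 mod 2465 = 2018.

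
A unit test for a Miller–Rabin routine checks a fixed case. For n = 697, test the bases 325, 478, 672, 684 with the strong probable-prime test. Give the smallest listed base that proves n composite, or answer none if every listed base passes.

n − 1 = 696 = 2^3 · 87, so s = 3 and d = 87.
Base 325: x_0 = 325^87 mod 697 = 519. x_0 is neither 1 nor 696, so continue squaring. x_1 = 519^2 mod 697 = 319. x_2 = 319^2 mod 697 = 696. x_2 ≡ −1, so 325 is not a witness.
Base 478: x_0 = 478^87 mod 697 = 366. x_0 is neither 1 nor 696, so continue squaring. x_1 = 366^2 mod 697 = 132. x_2 = 132^2 mod 697 = 696. x_2 ≡ −1, so 478 is not a witness.
Base 672: x_0 = 672^87 mod 697 = 461. x_0 is neither 1 nor 696, so continue squaring. x_1 = 461^2 mod 697 = 633. x_2 = 633^2 mod 697 = 611. Reached i = s−1 = 2 without hitting −1: 672 is a Miller–Rabin witness and 697 is composite.
Base 684: x_0 = 684^87 mod 697 = 302. x_0 is neither 1 nor 696, so continue squaring. x_1 = 302^2 mod 697 = 594. x_2 = 594^2 mod 697 = 154. Reached i = s−1 = 2 without hitting −1: 684 is a Miller–Rabin witness and 697 is composite.
The smallest witness among the given bases is 672.

672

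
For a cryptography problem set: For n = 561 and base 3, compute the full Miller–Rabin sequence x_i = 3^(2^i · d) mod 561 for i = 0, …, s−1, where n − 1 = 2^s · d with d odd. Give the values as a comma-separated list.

78, 474, 276, 441

n − 1 = 560 = 2^4 · 35, so s = 4 and d = 35.
x_0 = 3^35 mod 561 = 78.
x_1 = 78^2 mod 561 = 474.
x_2 = 474^2 mod 561 = 276.
x_3 = 276^2 mod 561 = 441.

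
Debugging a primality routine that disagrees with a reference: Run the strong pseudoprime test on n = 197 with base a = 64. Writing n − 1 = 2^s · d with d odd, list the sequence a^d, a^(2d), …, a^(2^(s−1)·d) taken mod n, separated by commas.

n − 1 = 196 = 2^2 · 49, so s = 2 and d = 49.
x_0 = 64^49 mod 197 = 196.
x_1 = 196^2 mod 197 = 1.

196, 1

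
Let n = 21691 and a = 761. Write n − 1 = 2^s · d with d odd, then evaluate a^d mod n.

n − 1 = 21690 = 2^1 · 10845, so s = 1 and d = 10845.
Repeated squaring mod 21691: 761^1 ≡ 761, 761^2 ≡ 15155, 761^4 ≡ 9717, 761^8 ≡ 20857, 761^16 ≡ 1444, 761^32 ≡ 2800, 761^64 ≡ 9549, 761^128 ≡ 16128, 761^256 ≡ 15603, 761^512 ≡ 15516, 761^1024 ≡ 19538, 761^2048 ≡ 15226, 761^4096 ≡ 19359, 761^8192 ≡ 15474.
10845 = 8192 + 2048 + 512 + 64 + 16 + 8 + 4 + 1, so 761^10845 ≡ 15474·15226·15516·9549·1444·20857·9717·761 ≡ 20634 (mod 21691).

20634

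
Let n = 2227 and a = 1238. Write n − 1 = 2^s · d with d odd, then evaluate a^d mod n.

n − 1 = 2226 = 2^1 · 1113, so s = 1 and d = 1113.
1238^1113 mod 2227 = 326.

326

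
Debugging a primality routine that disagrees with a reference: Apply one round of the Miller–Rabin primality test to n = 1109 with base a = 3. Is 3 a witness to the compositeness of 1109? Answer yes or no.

no

n − 1 = 1108 = 2^2 · 277, so s = 2 and d = 277.
x_0 = 3^277 mod 1109 = 755.
x_0 is neither 1 nor 1108, so continue squaring.
x_1 = 755^2 mod 1109 = 1108.
x_1 ≡ −1, so 3 is not a witness.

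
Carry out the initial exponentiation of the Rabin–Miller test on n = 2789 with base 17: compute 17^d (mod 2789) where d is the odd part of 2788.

n − 1 = 2788 = 2^2 · 697, so s = 2 and d = 697.
Repeated squaring mod 2789: 17^1 ≡ 17, 17^2 ≡ 289, 17^4 ≡ 2640, 17^8 ≡ 2678, 17^16 ≡ 1165, 17^32 ≡ 1771, 17^64 ≡ 1605, 17^128 ≡ 1778, 17^256 ≡ 1347, 17^512 ≡ 1559.
697 = 512 + 128 + 32 + 16 + 8 + 1, so 17^697 ≡ 1559·1778·1771·1165·2678·17 ≡ 1 (mod 2789).

1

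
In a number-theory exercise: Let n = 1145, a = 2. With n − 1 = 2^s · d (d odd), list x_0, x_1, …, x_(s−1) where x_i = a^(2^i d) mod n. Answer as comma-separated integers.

123, 244, 1141

n − 1 = 1144 = 2^3 · 143, so s = 3 and d = 143.
x_0 = 2^143 mod 1145 = 123.
x_1 = 123^2 mod 1145 = 244.
x_2 = 244^2 mod 1145 = 1141.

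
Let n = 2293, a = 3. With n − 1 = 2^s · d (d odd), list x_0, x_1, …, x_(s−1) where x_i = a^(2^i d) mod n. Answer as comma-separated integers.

n − 1 = 2292 = 2^2 · 573, so s = 2 and d = 573.
x_0 = 3^573 mod 2293 = 2292.
x_1 = 2292^2 mod 2293 = 1.

2292, 1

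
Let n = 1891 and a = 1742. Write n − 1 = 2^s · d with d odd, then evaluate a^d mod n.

123

n − 1 = 1890 = 2^1 · 945, so s = 1 and d = 945.
Repeated squaring mod 1891: 1742^1 ≡ 1742, 1742^2 ≡ 1400, 1742^4 ≡ 924, 1742^8 ≡ 935, 1742^16 ≡ 583, 1742^32 ≡ 1400, 1742^64 ≡ 924, 1742^128 ≡ 935, 1742^256 ≡ 583, 1742^512 ≡ 1400.
945 = 512 + 256 + 128 + 32 + 16 + 1, so 1742^945 ≡ 1400·583·935·1400·583·1742 ≡ 123 (mod 1891).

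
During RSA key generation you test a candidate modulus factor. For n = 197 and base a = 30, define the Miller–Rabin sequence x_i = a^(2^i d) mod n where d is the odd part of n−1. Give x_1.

n − 1 = 196 = 2^2 · 49, so s = 2 and d = 49.
x_0 = 30^49 mod 197 = 14.
x_1 = 14^2 mod 197 = 196.

196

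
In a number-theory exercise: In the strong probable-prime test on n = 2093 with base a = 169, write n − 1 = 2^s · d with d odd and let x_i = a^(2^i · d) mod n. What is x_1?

n − 1 = 2092 = 2^2 · 523, so s = 2 and d = 523.
x_0 = 169^523 mod 2093 = 1807.
x_1 = 1807^2 mod 2093 = 169.

169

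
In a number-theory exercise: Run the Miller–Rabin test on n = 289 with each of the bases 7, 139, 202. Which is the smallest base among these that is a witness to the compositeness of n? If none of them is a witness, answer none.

n − 1 = 288 = 2^5 · 9, so s = 5 and d = 9.
Base 7: x_0 = 7^9 mod 289 = 248. x_0 is neither 1 nor 288, so continue squaring. x_1 = 248^2 mod 289 = 236. x_2 = 236^2 mod 289 = 208. x_3 = 208^2 mod 289 = 203. x_4 = 203^2 mod 289 = 171. Reached i = s−1 = 4 without hitting −1: 7 is a Miller–Rabin witness and 289 is composite.
Base 139: x_0 = 139^9 mod 289 = 252. x_0 is neither 1 nor 288, so continue squaring. x_1 = 252^2 mod 289 = 213. x_2 = 213^2 mod 289 = 285. x_3 = 285^2 mod 289 = 16. x_4 = 16^2 mod 289 = 256. Reached i = s−1 = 4 without hitting −1: 139 is a Miller–Rabin witness and 289 is composite.
Base 202: x_0 = 202^9 mod 289 = 168. x_0 is neither 1 nor 288, so continue squaring. x_1 = 168^2 mod 289 = 191. x_2 = 191^2 mod 289 = 67. x_3 = 67^2 mod 289 = 154. x_4 = 154^2 mod 289 = 18. Reached i = s−1 = 4 without hitting −1: 202 is a Miller–Rabin witness and 289 is composite.
The smallest witness among the given bases is 7.

7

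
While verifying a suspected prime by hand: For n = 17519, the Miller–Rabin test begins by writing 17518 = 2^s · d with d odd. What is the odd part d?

Halving: 17518 → 8759; 8759 is odd.
So 17518 = 2^1 · 8759.

8759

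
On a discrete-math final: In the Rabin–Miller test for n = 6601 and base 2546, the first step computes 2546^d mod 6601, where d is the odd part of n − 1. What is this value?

5452

n − 1 = 6600 = 2^3 · 825, so s = 3 and d = 825.
By repeated squaring, 2546^825 ≡ 5452 (mod 6601).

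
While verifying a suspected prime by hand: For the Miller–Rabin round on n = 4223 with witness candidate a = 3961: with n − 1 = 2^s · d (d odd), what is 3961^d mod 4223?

n − 1 = 4222 = 2^1 · 2111, so s = 1 and d = 2111.
3961^2111 mod 4223 = 1911.

1911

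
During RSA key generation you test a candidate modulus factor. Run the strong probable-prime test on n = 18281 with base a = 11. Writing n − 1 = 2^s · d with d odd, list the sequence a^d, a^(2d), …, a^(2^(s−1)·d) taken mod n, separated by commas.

n − 1 = 18280 = 2^3 · 2285, so s = 3 and d = 2285.
x_0 = 11^2285 mod 18281 = 6092.
x_1 = 6092^2 mod 18281 = 2034.
x_2 = 2034^2 mod 18281 = 5650.

6092, 2034, 5650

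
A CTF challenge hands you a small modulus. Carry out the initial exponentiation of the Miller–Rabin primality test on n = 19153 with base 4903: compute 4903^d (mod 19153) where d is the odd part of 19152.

17392

n − 1 = 19152 = 2^4 · 1197, so s = 4 and d = 1197.
4903^1197 mod 19153 = 17392.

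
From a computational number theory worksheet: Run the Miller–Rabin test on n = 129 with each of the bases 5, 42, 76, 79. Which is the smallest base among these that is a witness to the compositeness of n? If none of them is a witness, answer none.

n − 1 = 128 = 2^7 · 1, so s = 7 and d = 1.
Base 5: x_0 = 5^1 mod 129 = 5. x_0 is neither 1 nor 128, so continue squaring. x_1 = 5^2 mod 129 = 25. x_2 = 25^2 mod 129 = 109. x_3 = 109^2 mod 129 = 13. x_4 = 13^2 mod 129 = 40. x_5 = 40^2 mod 129 = 52. x_6 = 52^2 mod 129 = 124. Reached i = s−1 = 6 without hitting −1: 5 is a Miller–Rabin witness and 129 is composite.
Base 42: x_0 = 42^1 mod 129 = 42. x_0 is neither 1 nor 128, so continue squaring. x_1 = 42^2 mod 129 = 87. x_2 = 87^2 mod 129 = 87. x_3 = 87^2 mod 129 = 87. x_4 = 87^2 mod 129 = 87. x_5 = 87^2 mod 129 = 87. x_6 = 87^2 mod 129 = 87. Reached i = s−1 = 6 without hitting −1: 42 is a Miller–Rabin witness and 129 is composite.
Base 76: x_0 = 76^1 mod 129 = 76. x_0 is neither 1 nor 128, so continue squaring. x_1 = 76^2 mod 129 = 100. x_2 = 100^2 mod 129 = 67. x_3 = 67^2 mod 129 = 103. x_4 = 103^2 mod 129 = 31. x_5 = 31^2 mod 129 = 58. x_6 = 58^2 mod 129 = 10. Reached i = s−1 = 6 without hitting −1: 76 is a Miller–Rabin witness and 129 is composite.
Base 79: x_0 = 79^1 mod 129 = 79. x_0 is neither 1 nor 128, so continue squaring. x_1 = 79^2 mod 129 = 49. x_2 = 49^2 mod 129 = 79. x_3 = 79^2 mod 129 = 49. x_4 = 49^2 mod 129 = 79. x_5 = 79^2 mod 129 = 49. x_6 = 49^2 mod 129 = 79. Reached i = s−1 = 6 without hitting −1: 79 is a Miller–Rabin witness and 129 is composite.
The smallest witness among the given bases is 5.

5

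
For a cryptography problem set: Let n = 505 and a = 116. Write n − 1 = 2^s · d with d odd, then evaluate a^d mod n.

n − 1 = 504 = 2^3 · 63, so s = 3 and d = 63.
Repeated squaring mod 505: 116^1 ≡ 116, 116^2 ≡ 326, 116^4 ≡ 226, 116^8 ≡ 71, 116^16 ≡ 496, 116^32 ≡ 81.
63 = 32 + 16 + 8 + 4 + 2 + 1, so 116^63 ≡ 81·496·71·226·326·116 ≡ 296 (mod 505).

296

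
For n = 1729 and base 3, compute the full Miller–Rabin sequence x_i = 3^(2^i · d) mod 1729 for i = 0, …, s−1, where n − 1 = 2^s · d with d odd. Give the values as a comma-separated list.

664, 1, 1, 1, 1, 1

n − 1 = 1728 = 2^6 · 27, so s = 6 and d = 27.
x_0 = 3^27 mod 1729 = 664.
x_1 = 664^2 mod 1729 = 1.
x_2 = 1^2 mod 1729 = 1.
x_3 = 1^2 mod 1729 = 1.
x_4 = 1^2 mod 1729 = 1.
x_5 = 1^2 mod 1729 = 1.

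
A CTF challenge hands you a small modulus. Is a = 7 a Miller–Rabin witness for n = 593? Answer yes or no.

n − 1 = 592 = 2^4 · 37, so s = 4 and d = 37.
x_0 = 7^37 mod 593 = 499.
x_0 is neither 1 nor 592, so continue squaring.
x_1 = 499^2 mod 593 = 534.
x_2 = 534^2 mod 593 = 516.
x_3 = 516^2 mod 593 = 592.
x_3 ≡ −1, so 7 is not a witness.

no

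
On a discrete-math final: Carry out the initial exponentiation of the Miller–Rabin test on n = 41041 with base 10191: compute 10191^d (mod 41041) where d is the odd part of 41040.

3730

n − 1 = 41040 = 2^4 · 2565, so s = 4 and d = 2565.
10191^2565 mod 41041 = 3730.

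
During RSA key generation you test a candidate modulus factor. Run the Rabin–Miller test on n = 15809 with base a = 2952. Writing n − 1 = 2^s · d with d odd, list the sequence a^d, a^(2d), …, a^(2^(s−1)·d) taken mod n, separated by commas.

n − 1 = 15808 = 2^6 · 247, so s = 6 and d = 247.
x_0 = 2952^247 mod 15809 = 1694.
x_1 = 1694^2 mod 15809 = 8207.
x_2 = 8207^2 mod 15809 = 8509.
x_3 = 8509^2 mod 15809 = 13670.
x_4 = 13670^2 mod 15809 = 6520.
x_5 = 6520^2 mod 15809 = 15808.

1694, 8207, 8509, 13670, 6520, 15808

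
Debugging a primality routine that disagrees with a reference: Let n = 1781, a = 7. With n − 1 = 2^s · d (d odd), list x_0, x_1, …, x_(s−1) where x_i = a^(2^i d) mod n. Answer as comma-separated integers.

n − 1 = 1780 = 2^2 · 445, so s = 2 and d = 445.
x_0 = 7^445 mod 1781 = 1164.
x_1 = 1164^2 mod 1781 = 1336.

1164, 1336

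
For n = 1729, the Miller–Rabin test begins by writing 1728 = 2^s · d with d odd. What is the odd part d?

Halving: 1728 → 864 → 432 → 216 → 108 → 54 → 27; 27 is odd.
So 1728 = 2^6 · 27.

27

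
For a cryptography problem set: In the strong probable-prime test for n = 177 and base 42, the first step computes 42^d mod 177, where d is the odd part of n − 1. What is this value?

150

n − 1 = 176 = 2^4 · 11, so s = 4 and d = 11.
42^11 mod 177 = 150.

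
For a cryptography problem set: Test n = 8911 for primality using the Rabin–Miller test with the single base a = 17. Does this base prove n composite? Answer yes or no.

yes

n − 1 = 8910 = 2^1 · 4455, so s = 1 and d = 4455.
x_0 = 17^4455 mod 8911 = 2547.
x_0 ∉ {1, 8910} and s = 1, so 17 is a Miller–Rabin witness and 8911 is composite.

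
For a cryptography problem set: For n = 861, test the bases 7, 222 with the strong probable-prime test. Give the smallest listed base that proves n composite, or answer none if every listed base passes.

7

n − 1 = 860 = 2^2 · 215, so s = 2 and d = 215.
Base 7: x_0 = 7^215 mod 861 = 301. x_0 is neither 1 nor 860, so continue squaring. x_1 = 301^2 mod 861 = 196. Reached i = s−1 = 1 without hitting −1: 7 is a Miller–Rabin witness and 861 is composite.
Base 222: x_0 = 222^215 mod 861 = 3. x_0 is neither 1 nor 860, so continue squaring. x_1 = 3^2 mod 861 = 9. Reached i = s−1 = 1 without hitting −1: 222 is a Miller–Rabin witness and 861 is composite.
The smallest witness among the given bases is 7.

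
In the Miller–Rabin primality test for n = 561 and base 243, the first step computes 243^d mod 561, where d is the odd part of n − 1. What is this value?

210

n − 1 = 560 = 2^4 · 35, so s = 4 and d = 35.
243^35 mod 561 = 210.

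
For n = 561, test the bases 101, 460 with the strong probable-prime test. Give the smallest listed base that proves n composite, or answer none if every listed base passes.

n − 1 = 560 = 2^4 · 35, so s = 4 and d = 35.
Base 101: x_0 = 101^35 mod 561 = 560. x_0 = 560 ≡ −1, so 101 is not a witness.
Base 460: x_0 = 460^35 mod 561 = 1. x_0 = 1, so 460 is not a witness.
No listed base is a witness for 561.

none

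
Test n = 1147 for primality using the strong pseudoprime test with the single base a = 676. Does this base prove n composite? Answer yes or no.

no

n − 1 = 1146 = 2^1 · 573, so s = 1 and d = 573.
x_0 = 676^573 mod 1147 = 1.
x_0 = 1, so 676 is not a witness.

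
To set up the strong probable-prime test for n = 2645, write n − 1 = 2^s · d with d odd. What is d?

Halving: 2644 → 1322 → 661; 661 is odd.
So 2644 = 2^2 · 661.

661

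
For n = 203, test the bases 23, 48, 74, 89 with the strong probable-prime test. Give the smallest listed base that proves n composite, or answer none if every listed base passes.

23

n − 1 = 202 = 2^1 · 101, so s = 1 and d = 101.
Base 23: x_0 = 23^101 mod 203 = 74. x_0 ∉ {1, 202} and s = 1, so 23 is a Miller–Rabin witness and 203 is composite.
Base 48: x_0 = 48^101 mod 203 = 188. x_0 ∉ {1, 202} and s = 1, so 48 is a Miller–Rabin witness and 203 is composite.
Base 74: x_0 = 74^101 mod 203 = 65. x_0 ∉ {1, 202} and s = 1, so 74 is a Miller–Rabin witness and 203 is composite.
Base 89: x_0 = 89^101 mod 203 = 108. x_0 ∉ {1, 202} and s = 1, so 89 is a Miller–Rabin witness and 203 is composite.
The smallest witness among the given bases is 23.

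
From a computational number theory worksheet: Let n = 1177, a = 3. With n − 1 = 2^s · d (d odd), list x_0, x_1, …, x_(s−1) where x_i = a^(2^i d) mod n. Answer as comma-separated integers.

n − 1 = 1176 = 2^3 · 147, so s = 3 and d = 147.
x_0 = 3^147 mod 1177 = 42.
x_1 = 42^2 mod 1177 = 587.
x_2 = 587^2 mod 1177 = 885.

42, 587, 885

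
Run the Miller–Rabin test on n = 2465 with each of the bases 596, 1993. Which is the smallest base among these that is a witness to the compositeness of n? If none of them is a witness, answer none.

n − 1 = 2464 = 2^5 · 77, so s = 5 and d = 77.
Base 596: x_0 = 596^77 mod 2465 = 1. x_0 = 1, so 596 is not a witness.
Base 1993: x_0 = 1993^77 mod 2465 = 2163. x_0 is neither 1 nor 2464, so continue squaring. x_1 = 2163^2 mod 2465 = 2464. x_1 ≡ −1, so 1993 is not a witness.
No listed base is a witness for 2465.

none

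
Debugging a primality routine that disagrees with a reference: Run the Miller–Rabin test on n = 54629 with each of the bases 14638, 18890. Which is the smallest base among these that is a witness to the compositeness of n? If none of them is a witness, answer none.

none

n − 1 = 54628 = 2^2 · 13657, so s = 2 and d = 13657.
Base 14638: x_0 = 14638^13657 mod 54629 = 54628. x_0 = 54628 ≡ −1, so 14638 is not a witness.
Base 18890: x_0 = 18890^13657 mod 54629 = 54628. x_0 = 54628 ≡ −1, so 18890 is not a witness.
No listed base is a witness for 54629.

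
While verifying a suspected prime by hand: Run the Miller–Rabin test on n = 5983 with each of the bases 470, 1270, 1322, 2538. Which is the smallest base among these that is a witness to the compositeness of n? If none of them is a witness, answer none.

1270

n − 1 = 5982 = 2^1 · 2991, so s = 1 and d = 2991.
Base 470: x_0 = 470^2991 mod 5983 = 1. x_0 = 1, so 470 is not a witness.
Base 1270: x_0 = 1270^2991 mod 5983 = 1239. x_0 ∉ {1, 5982} and s = 1, so 1270 is a Miller–Rabin witness and 5983 is composite.
Base 1322: x_0 = 1322^2991 mod 5983 = 1275. x_0 ∉ {1, 5982} and s = 1, so 1322 is a Miller–Rabin witness and 5983 is composite.
Base 2538: x_0 = 2538^2991 mod 5983 = 4708. x_0 ∉ {1, 5982} and s = 1, so 2538 is a Miller–Rabin witness and 5983 is composite.
The smallest witness among the given bases is 1270.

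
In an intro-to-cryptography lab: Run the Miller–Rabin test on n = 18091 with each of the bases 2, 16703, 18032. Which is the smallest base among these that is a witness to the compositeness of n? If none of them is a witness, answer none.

2

n − 1 = 18090 = 2^1 · 9045, so s = 1 and d = 9045.
Base 2: x_0 = 2^9045 mod 18091 = 17864. x_0 ∉ {1, 18090} and s = 1, so 2 is a Miller–Rabin witness and 18091 is composite.
Base 16703: x_0 = 16703^9045 mod 18091 = 185. x_0 ∉ {1, 18090} and s = 1, so 16703 is a Miller–Rabin witness and 18091 is composite.
Base 18032: x_0 = 18032^9045 mod 18091 = 12704. x_0 ∉ {1, 18090} and s = 1, so 18032 is a Miller–Rabin witness and 18091 is composite.
The smallest witness among the given bases is 2.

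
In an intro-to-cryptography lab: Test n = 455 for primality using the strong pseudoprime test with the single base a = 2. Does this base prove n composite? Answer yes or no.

n − 1 = 454 = 2^1 · 227, so s = 1 and d = 227.
x_0 = 2^227 mod 455 = 228.
x_0 ∉ {1, 454} and s = 1, so 2 is a Miller–Rabin witness and 455 is composite.

yes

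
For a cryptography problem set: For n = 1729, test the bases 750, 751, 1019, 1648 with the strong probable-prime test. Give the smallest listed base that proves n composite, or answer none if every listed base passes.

751

n − 1 = 1728 = 2^6 · 27, so s = 6 and d = 27.
Base 750: x_0 = 750^27 mod 1729 = 1. x_0 = 1, so 750 is not a witness.
Base 751: x_0 = 751^27 mod 1729 = 246. x_0 is neither 1 nor 1728, so continue squaring. x_1 = 246^2 mod 1729 = 1. x_1 = 1 but x_0 ≠ ±1, a nontrivial square root of 1 — 751 is a witness and 1729 is composite.
Base 1019: x_0 = 1019^27 mod 1729 = 645. x_0 is neither 1 nor 1728, so continue squaring. x_1 = 645^2 mod 1729 = 1065. x_2 = 1065^2 mod 1729 = 1. x_2 = 1 but x_1 ≠ ±1, a nontrivial square root of 1 — 1019 is a witness and 1729 is composite.
Base 1648: x_0 = 1648^27 mod 1729 = 1728. x_0 = 1728 ≡ −1, so 1648 is not a witness.
The smallest witness among the given bases is 751.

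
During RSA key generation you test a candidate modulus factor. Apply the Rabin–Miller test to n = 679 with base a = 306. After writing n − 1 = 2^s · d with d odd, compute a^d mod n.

n − 1 = 678 = 2^1 · 339, so s = 1 and d = 339.
306^339 mod 679 = 20.

20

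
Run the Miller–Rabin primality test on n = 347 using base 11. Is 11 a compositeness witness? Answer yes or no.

no

n − 1 = 346 = 2^1 · 173, so s = 1 and d = 173.
x_0 = 11^173 mod 347 = 1.
x_0 = 1, so 11 is not a witness.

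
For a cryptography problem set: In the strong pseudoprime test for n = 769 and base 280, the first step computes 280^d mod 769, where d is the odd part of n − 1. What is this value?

n − 1 = 768 = 2^8 · 3, so s = 8 and d = 3.
280^3 mod 769 = 126.

126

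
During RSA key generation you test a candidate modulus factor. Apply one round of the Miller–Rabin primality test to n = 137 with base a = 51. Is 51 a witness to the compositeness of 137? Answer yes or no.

no

n − 1 = 136 = 2^3 · 17, so s = 3 and d = 17.
x_0 = 51^17 mod 137 = 41.
x_0 is neither 1 nor 136, so continue squaring.
x_1 = 41^2 mod 137 = 37.
x_2 = 37^2 mod 137 = 136.
x_2 ≡ −1, so 51 is not a witness.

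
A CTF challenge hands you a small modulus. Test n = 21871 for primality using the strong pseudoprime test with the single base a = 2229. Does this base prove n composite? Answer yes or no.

n − 1 = 21870 = 2^1 · 10935, so s = 1 and d = 10935.
Repeated squaring mod 21871: 2229^1 ≡ 2229, 2229^2 ≡ 3724, 2229^4 ≡ 1962, 2229^8 ≡ 148, 2229^16 ≡ 33, 2229^32 ≡ 1089, 2229^64 ≡ 4887, 2229^128 ≡ 21508, 2229^256 ≡ 543, 2229^512 ≡ 10526, 2229^1024 ≡ 20061, 2229^2048 ≡ 17321, 2229^4096 ≡ 12534, 2229^8192 ≡ 1763.
10935 = 8192 + 2048 + 512 + 128 + 32 + 16 + 4 + 2 + 1, so 2229^10935 ≡ 1763·17321·10526·21508·1089·33·1962·3724·2229 ≡ 1 (mod 21871).
x_0 = 2229^10935 mod 21871 = 1.
x_0 = 1, so 2229 is not a witness.

no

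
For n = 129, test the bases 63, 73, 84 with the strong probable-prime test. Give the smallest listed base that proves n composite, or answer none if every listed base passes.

63

n − 1 = 128 = 2^7 · 1, so s = 7 and d = 1.
Base 63: x_0 = 63^1 mod 129 = 63. x_0 is neither 1 nor 128, so continue squaring. x_1 = 63^2 mod 129 = 99. x_2 = 99^2 mod 129 = 126. x_3 = 126^2 mod 129 = 9. x_4 = 9^2 mod 129 = 81. x_5 = 81^2 mod 129 = 111. x_6 = 111^2 mod 129 = 66. Reached i = s−1 = 6 without hitting −1: 63 is a Miller–Rabin witness and 129 is composite.
Base 73: x_0 = 73^1 mod 129 = 73. x_0 is neither 1 nor 128, so continue squaring. x_1 = 73^2 mod 129 = 40. x_2 = 40^2 mod 129 = 52. x_3 = 52^2 mod 129 = 124. x_4 = 124^2 mod 129 = 25. x_5 = 25^2 mod 129 = 109. x_6 = 109^2 mod 129 = 13. Reached i = s−1 = 6 without hitting −1: 73 is a Miller–Rabin witness and 129 is composite.
Base 84: x_0 = 84^1 mod 129 = 84. x_0 is neither 1 nor 128, so continue squaring. x_1 = 84^2 mod 129 = 90. x_2 = 90^2 mod 129 = 102. x_3 = 102^2 mod 129 = 84. x_4 = 84^2 mod 129 = 90. x_5 = 90^2 mod 129 = 102. x_6 = 102^2 mod 129 = 84. Reached i = s−1 = 6 without hitting −1: 84 is a Miller–Rabin witness and 129 is composite.
The smallest witness among the given bases is 63.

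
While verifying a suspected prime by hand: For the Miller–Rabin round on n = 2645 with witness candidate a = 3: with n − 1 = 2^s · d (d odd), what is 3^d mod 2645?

808

n − 1 = 2644 = 2^2 · 661, so s = 2 and d = 661.
3^661 mod 2645 = 808.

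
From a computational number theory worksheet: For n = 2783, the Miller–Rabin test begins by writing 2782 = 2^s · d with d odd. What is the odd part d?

Halving: 2782 → 1391; 1391 is odd.
So 2782 = 2^1 · 1391.

1391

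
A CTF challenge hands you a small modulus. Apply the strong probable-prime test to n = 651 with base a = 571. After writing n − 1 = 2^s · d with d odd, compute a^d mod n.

n − 1 = 650 = 2^1 · 325, so s = 1 and d = 325.
571^325 mod 651 = 88.

88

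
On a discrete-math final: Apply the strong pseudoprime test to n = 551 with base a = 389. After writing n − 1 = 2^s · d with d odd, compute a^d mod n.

510

n − 1 = 550 = 2^1 · 275, so s = 1 and d = 275.
Repeated squaring mod 551: 389^1 ≡ 389, 389^2 ≡ 347, 389^4 ≡ 291, 389^8 ≡ 378, 389^16 ≡ 175, 389^32 ≡ 320, 389^64 ≡ 465, 389^128 ≡ 233, 389^256 ≡ 291.
275 = 256 + 16 + 2 + 1, so 389^275 ≡ 291·175·347·389 ≡ 510 (mod 551).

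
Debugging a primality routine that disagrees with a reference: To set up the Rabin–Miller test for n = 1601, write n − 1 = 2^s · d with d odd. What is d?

Halving: 1600 → 800 → 400 → 200 → 100 → 50 → 25; 25 is odd.
So 1600 = 2^6 · 25.

25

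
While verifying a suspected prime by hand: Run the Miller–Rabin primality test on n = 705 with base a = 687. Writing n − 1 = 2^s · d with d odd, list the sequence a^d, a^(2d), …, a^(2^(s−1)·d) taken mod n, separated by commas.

n − 1 = 704 = 2^6 · 11, so s = 6 and d = 11.
x_0 = 687^11 mod 705 = 273.
x_1 = 273^2 mod 705 = 504.
x_2 = 504^2 mod 705 = 216.
x_3 = 216^2 mod 705 = 126.
x_4 = 126^2 mod 705 = 366.
x_5 = 366^2 mod 705 = 6.

273, 504, 216, 126, 366, 6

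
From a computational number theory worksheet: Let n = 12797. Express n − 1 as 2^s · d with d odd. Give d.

3199

Halving: 12796 → 6398 → 3199; 3199 is odd.
So 12796 = 2^2 · 3199.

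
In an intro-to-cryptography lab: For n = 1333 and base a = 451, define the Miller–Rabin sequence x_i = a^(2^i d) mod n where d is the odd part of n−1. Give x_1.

752

n − 1 = 1332 = 2^2 · 333, so s = 2 and d = 333.
x_0 = 451^333 mod 1333 = 852.
x_1 = 852^2 mod 1333 = 752.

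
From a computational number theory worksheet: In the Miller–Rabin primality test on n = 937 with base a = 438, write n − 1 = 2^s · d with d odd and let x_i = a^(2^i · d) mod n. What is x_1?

n − 1 = 936 = 2^3 · 117, so s = 3 and d = 117.
x_0 = 438^117 mod 937 = 936.
x_1 = 936^2 mod 937 = 1.

1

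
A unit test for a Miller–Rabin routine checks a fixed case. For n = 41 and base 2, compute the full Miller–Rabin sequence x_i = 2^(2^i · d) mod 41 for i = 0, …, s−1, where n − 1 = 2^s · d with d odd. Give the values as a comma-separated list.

32, 40, 1

n − 1 = 40 = 2^3 · 5, so s = 3 and d = 5.
x_0 = 2^5 mod 41 = 32.
x_1 = 32^2 mod 41 = 40.
x_2 = 40^2 mod 41 = 1.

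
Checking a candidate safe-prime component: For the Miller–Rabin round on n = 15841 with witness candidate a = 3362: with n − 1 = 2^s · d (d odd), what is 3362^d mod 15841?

1

n − 1 = 15840 = 2^5 · 495, so s = 5 and d = 495.
3362^495 mod 15841 = 1.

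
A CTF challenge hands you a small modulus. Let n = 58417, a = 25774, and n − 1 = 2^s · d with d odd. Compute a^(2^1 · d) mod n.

n − 1 = 58416 = 2^4 · 3651, so s = 4 and d = 3651.
x_0 = 25774^3651 mod 58417 = 1.
x_1 = 1^2 mod 58417 = 1.

1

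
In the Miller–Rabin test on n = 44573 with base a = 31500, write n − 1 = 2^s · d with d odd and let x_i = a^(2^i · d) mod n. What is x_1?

n − 1 = 44572 = 2^2 · 11143, so s = 2 and d = 11143.
Repeated squaring mod 44573: 31500^1 ≡ 31500, 31500^2 ≡ 10447, 31500^4 ≡ 25105, 31500^8 ≡ 43378, 31500^16 ≡ 1689, 31500^32 ≡ 49, 31500^64 ≡ 2401, 31500^128 ≡ 14884, 31500^256 ≡ 5646, 31500^512 ≡ 7621, 31500^1024 ≡ 1022, 31500^2048 ≡ 19305, 31500^4096 ≡ 8172, 31500^8192 ≡ 11230.
11143 = 8192 + 2048 + 512 + 256 + 128 + 4 + 2 + 1, so 31500^11143 ≡ 11230·19305·7621·5646·14884·25105·10447·31500 ≡ 17840 (mod 44573).
x_0 = 17840.
x_1 = 17840^2 mod 44573 = 14380.

14380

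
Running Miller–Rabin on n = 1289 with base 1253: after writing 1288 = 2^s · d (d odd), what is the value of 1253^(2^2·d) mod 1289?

n − 1 = 1288 = 2^3 · 161, so s = 3 and d = 161.
By repeated squaring, 1253^161 ≡ 479 (mod 1289).
x_0 = 479.
x_1 = 479^2 mod 1289 = 1288.
x_2 = 1288^2 mod 1289 = 1.

1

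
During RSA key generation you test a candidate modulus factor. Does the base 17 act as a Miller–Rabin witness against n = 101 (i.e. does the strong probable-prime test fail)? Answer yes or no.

no

n − 1 = 100 = 2^2 · 25, so s = 2 and d = 25.
x_0 = 17^25 mod 101 = 100.
x_0 = 100 ≡ −1, so 17 is not a witness.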